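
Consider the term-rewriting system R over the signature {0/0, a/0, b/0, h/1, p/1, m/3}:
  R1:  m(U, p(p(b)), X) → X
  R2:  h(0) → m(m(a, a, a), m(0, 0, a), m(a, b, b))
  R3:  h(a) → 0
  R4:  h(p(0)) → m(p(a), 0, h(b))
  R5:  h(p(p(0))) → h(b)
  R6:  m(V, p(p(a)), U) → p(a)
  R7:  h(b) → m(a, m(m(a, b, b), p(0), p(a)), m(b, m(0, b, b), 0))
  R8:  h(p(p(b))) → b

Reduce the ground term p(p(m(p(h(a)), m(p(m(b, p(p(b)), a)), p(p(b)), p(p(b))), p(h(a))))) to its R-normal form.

p(p(p(0)))

1. p(p(m(p(h(a)), m(p(m(b, p(p(b)), a)), p(p(b)), p(p(b))), p(h(a)))))  →  p(p(m(p(0), m(p(m(b, p(p(b)), a)), p(p(b)), p(p(b))), p(h(a)))))   [R3 at 1.1.1.1]
2. p(p(m(p(0), m(p(m(b, p(p(b)), a)), p(p(b)), p(p(b))), p(h(a)))))  →  p(p(m(p(0), p(p(b)), p(h(a)))))   [R1 at 1.1.2]
3. p(p(m(p(0), p(p(b)), p(h(a)))))  →  p(p(p(h(a))))   [R1 at 1.1]
4. p(p(p(h(a))))  →  p(p(p(0)))   [R3 at 1.1.1]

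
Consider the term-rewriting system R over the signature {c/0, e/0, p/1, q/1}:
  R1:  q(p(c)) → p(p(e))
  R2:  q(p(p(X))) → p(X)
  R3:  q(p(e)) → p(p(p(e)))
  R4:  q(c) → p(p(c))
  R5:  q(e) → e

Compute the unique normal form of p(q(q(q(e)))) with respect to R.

1. p(q(q(q(e))))  →  p(q(q(e)))   [R5 at 1.1.1]
2. p(q(q(e)))  →  p(q(e))   [R5 at 1.1]
3. p(q(e))  →  p(e)   [R5 at 1]

p(e)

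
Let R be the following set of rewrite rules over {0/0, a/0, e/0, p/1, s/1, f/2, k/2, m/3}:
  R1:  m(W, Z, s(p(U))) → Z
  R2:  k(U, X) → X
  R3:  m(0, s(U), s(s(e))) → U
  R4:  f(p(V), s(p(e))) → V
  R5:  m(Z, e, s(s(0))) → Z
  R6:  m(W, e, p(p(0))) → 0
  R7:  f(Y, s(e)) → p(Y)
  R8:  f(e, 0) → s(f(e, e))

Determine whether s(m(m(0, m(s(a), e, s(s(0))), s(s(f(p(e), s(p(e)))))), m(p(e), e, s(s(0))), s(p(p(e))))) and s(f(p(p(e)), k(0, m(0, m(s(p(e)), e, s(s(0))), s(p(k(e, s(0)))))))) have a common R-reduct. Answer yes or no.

Reduce t₁ = s(m(m(0, m(s(a), e, s(s(0))), s(s(f(p(e), s(p(e)))))), m(p(e), e, s(s(0))), s(p(p(e))))):
1. s(m(m(0, m(s(a), e, s(s(0))), s(s(f(p(e), s(p(e)))))), m(p(e), e, s(s(0))), s(p(p(e)))))  →  s(m(p(e), e, s(s(0))))   [R1 at 1]
2. s(m(p(e), e, s(s(0))))  →  s(p(e))   [R5 at 1]

Reduce t₂ = s(f(p(p(e)), k(0, m(0, m(s(p(e)), e, s(s(0))), s(p(k(e, s(0)))))))):
1. s(f(p(p(e)), k(0, m(0, m(s(p(e)), e, s(s(0))), s(p(k(e, s(0))))))))  →  s(f(p(p(e)), m(0, m(s(p(e)), e, s(s(0))), s(p(k(e, s(0)))))))   [R2 at 1.2]
2. s(f(p(p(e)), m(0, m(s(p(e)), e, s(s(0))), s(p(k(e, s(0)))))))  →  s(f(p(p(e)), m(s(p(e)), e, s(s(0)))))   [R1 at 1.2]
3. s(f(p(p(e)), m(s(p(e)), e, s(s(0)))))  →  s(f(p(p(e)), s(p(e))))   [R5 at 1.2]
4. s(f(p(p(e)), s(p(e))))  →  s(p(e))   [R4 at 1]

yes — NF(t₁) = s(p(e)), NF(t₂) = s(p(e))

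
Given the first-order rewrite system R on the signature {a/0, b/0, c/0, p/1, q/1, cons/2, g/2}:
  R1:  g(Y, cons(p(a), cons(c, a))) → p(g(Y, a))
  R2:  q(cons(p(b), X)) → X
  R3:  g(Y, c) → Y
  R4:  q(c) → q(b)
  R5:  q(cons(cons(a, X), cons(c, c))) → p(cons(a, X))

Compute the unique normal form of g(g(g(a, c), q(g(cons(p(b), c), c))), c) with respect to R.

a

1. g(g(g(a, c), q(g(cons(p(b), c), c))), c)  →  g(g(a, c), q(g(cons(p(b), c), c)))   [R3 at ε]
2. g(g(a, c), q(g(cons(p(b), c), c)))  →  g(a, q(g(cons(p(b), c), c)))   [R3 at 1]
3. g(a, q(g(cons(p(b), c), c)))  →  g(a, q(cons(p(b), c)))   [R3 at 2.1]
4. g(a, q(cons(p(b), c)))  →  g(a, c)   [R2 at 2]
5. g(a, c)  →  a   [R3 at ε]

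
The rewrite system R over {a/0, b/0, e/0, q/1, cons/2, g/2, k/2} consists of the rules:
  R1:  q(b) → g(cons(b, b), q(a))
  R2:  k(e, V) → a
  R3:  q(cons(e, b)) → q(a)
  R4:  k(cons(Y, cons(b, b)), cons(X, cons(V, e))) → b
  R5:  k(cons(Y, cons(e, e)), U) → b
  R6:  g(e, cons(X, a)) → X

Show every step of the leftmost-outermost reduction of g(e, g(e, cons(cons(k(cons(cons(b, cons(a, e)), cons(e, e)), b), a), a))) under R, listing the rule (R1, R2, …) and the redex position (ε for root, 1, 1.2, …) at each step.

1. g(e, g(e, cons(cons(k(cons(cons(b, cons(a, e)), cons(e, e)), b), a), a)))  →  g(e, cons(k(cons(cons(b, cons(a, e)), cons(e, e)), b), a))   [R6 at 2]
2. g(e, cons(k(cons(cons(b, cons(a, e)), cons(e, e)), b), a))  →  k(cons(cons(b, cons(a, e)), cons(e, e)), b)   [R6 at ε]
3. k(cons(cons(b, cons(a, e)), cons(e, e)), b)  →  b   [R5 at ε]

b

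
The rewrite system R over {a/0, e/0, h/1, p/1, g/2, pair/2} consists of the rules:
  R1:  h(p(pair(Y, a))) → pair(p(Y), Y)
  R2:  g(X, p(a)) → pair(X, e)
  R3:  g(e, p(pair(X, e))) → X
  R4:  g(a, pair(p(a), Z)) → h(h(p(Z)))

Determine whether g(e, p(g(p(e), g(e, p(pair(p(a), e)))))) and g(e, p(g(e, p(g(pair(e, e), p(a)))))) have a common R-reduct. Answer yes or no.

Reduce t₁ = g(e, p(g(p(e), g(e, p(pair(p(a), e)))))):
1. g(e, p(g(p(e), g(e, p(pair(p(a), e))))))  →  g(e, p(g(p(e), p(a))))   [R3 at 2.1.2]
2. g(e, p(g(p(e), p(a))))  →  g(e, p(pair(p(e), e)))   [R2 at 2.1]
3. g(e, p(pair(p(e), e)))  →  p(e)   [R3 at ε]

Reduce t₂ = g(e, p(g(e, p(g(pair(e, e), p(a)))))):
1. g(e, p(g(e, p(g(pair(e, e), p(a))))))  →  g(e, p(g(e, p(pair(pair(e, e), e)))))   [R2 at 2.1.2.1]
2. g(e, p(g(e, p(pair(pair(e, e), e)))))  →  g(e, p(pair(e, e)))   [R3 at 2.1]
3. g(e, p(pair(e, e)))  →  e   [R3 at ε]

no — NF(t₁) = p(e), NF(t₂) = e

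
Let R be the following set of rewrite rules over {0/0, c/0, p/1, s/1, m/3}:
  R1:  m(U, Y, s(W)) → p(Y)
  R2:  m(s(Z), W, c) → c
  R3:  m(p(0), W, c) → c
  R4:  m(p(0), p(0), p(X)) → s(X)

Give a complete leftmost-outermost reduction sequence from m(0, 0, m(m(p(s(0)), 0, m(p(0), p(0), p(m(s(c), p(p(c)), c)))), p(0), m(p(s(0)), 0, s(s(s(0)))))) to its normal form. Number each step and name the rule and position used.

1. m(0, 0, m(m(p(s(0)), 0, m(p(0), p(0), p(m(s(c), p(p(c)), c)))), p(0), m(p(s(0)), 0, s(s(s(0))))))  →  m(0, 0, m(m(p(s(0)), 0, s(m(s(c), p(p(c)), c))), p(0), m(p(s(0)), 0, s(s(s(0))))))   [R4 at 3.1.3]
2. m(0, 0, m(m(p(s(0)), 0, s(m(s(c), p(p(c)), c))), p(0), m(p(s(0)), 0, s(s(s(0))))))  →  m(0, 0, m(p(0), p(0), m(p(s(0)), 0, s(s(s(0))))))   [R1 at 3.1]
3. m(0, 0, m(p(0), p(0), m(p(s(0)), 0, s(s(s(0))))))  →  m(0, 0, m(p(0), p(0), p(0)))   [R1 at 3.3]
4. m(0, 0, m(p(0), p(0), p(0)))  →  m(0, 0, s(0))   [R4 at 3]
5. m(0, 0, s(0))  →  p(0)   [R1 at ε]

p(0)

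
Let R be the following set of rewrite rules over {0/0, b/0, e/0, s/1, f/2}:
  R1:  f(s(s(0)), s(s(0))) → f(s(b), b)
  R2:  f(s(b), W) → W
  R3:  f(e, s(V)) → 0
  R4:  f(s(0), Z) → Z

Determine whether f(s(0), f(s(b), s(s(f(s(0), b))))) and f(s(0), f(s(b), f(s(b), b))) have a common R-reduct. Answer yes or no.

Reduce t₁ = f(s(0), f(s(b), s(s(f(s(0), b))))):
1. f(s(0), f(s(b), s(s(f(s(0), b)))))  →  f(s(b), s(s(f(s(0), b))))   [R4 at ε]
2. f(s(b), s(s(f(s(0), b))))  →  s(s(f(s(0), b)))   [R2 at ε]
3. s(s(f(s(0), b)))  →  s(s(b))   [R4 at 1.1]

Reduce t₂ = f(s(0), f(s(b), f(s(b), b))):
1. f(s(0), f(s(b), f(s(b), b)))  →  f(s(b), f(s(b), b))   [R4 at ε]
2. f(s(b), f(s(b), b))  →  f(s(b), b)   [R2 at ε]
3. f(s(b), b)  →  b   [R2 at ε]

no — NF(t₁) = s(s(b)), NF(t₂) = b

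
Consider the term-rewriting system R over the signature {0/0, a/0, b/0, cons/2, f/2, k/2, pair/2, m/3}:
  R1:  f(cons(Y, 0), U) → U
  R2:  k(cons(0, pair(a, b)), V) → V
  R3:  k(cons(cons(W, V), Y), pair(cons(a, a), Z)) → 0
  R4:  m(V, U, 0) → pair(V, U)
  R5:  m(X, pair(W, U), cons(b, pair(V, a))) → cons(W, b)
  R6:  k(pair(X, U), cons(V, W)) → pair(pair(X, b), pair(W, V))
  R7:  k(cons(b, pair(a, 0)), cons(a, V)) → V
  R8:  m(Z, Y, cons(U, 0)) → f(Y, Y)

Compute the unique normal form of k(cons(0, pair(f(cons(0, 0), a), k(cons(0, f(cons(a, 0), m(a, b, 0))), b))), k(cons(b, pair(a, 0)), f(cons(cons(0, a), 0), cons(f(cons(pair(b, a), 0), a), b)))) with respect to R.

1. k(cons(0, pair(f(cons(0, 0), a), k(cons(0, f(cons(a, 0), m(a, b, 0))), b))), k(cons(b, pair(a, 0)), f(cons(cons(0, a), 0), cons(f(cons(pair(b, a), 0), a), b))))  →  k(cons(0, pair(a, k(cons(0, f(cons(a, 0), m(a, b, 0))), b))), k(cons(b, pair(a, 0)), f(cons(cons(0, a), 0), cons(f(cons(pair(b, a), 0), a), b))))   [R1 at 1.2.1]
2. k(cons(0, pair(a, k(cons(0, f(cons(a, 0), m(a, b, 0))), b))), k(cons(b, pair(a, 0)), f(cons(cons(0, a), 0), cons(f(cons(pair(b, a), 0), a), b))))  →  k(cons(0, pair(a, k(cons(0, m(a, b, 0)), b))), k(cons(b, pair(a, 0)), f(cons(cons(0, a), 0), cons(f(cons(pair(b, a), 0), a), b))))   [R1 at 1.2.2.1.2]
3. k(cons(0, pair(a, k(cons(0, m(a, b, 0)), b))), k(cons(b, pair(a, 0)), f(cons(cons(0, a), 0), cons(f(cons(pair(b, a), 0), a), b))))  →  k(cons(0, pair(a, k(cons(0, pair(a, b)), b))), k(cons(b, pair(a, 0)), f(cons(cons(0, a), 0), cons(f(cons(pair(b, a), 0), a), b))))   [R4 at 1.2.2.1.2]
4. k(cons(0, pair(a, k(cons(0, pair(a, b)), b))), k(cons(b, pair(a, 0)), f(cons(cons(0, a), 0), cons(f(cons(pair(b, a), 0), a), b))))  →  k(cons(0, pair(a, b)), k(cons(b, pair(a, 0)), f(cons(cons(0, a), 0), cons(f(cons(pair(b, a), 0), a), b))))   [R2 at 1.2.2]
5. k(cons(0, pair(a, b)), k(cons(b, pair(a, 0)), f(cons(cons(0, a), 0), cons(f(cons(pair(b, a), 0), a), b))))  →  k(cons(b, pair(a, 0)), f(cons(cons(0, a), 0), cons(f(cons(pair(b, a), 0), a), b)))   [R2 at ε]
6. k(cons(b, pair(a, 0)), f(cons(cons(0, a), 0), cons(f(cons(pair(b, a), 0), a), b)))  →  k(cons(b, pair(a, 0)), cons(f(cons(pair(b, a), 0), a), b))   [R1 at 2]
7. k(cons(b, pair(a, 0)), cons(f(cons(pair(b, a), 0), a), b))  →  k(cons(b, pair(a, 0)), cons(a, b))   [R1 at 2.1]
8. k(cons(b, pair(a, 0)), cons(a, b))  →  b   [R7 at ε]

b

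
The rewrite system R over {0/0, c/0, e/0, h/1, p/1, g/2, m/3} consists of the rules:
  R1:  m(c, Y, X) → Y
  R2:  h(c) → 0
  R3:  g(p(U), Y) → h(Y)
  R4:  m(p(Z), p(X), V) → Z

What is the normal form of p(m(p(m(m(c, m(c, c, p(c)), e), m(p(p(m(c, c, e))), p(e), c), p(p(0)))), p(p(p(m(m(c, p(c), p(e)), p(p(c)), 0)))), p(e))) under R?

p(p(c))

1. p(m(p(m(m(c, m(c, c, p(c)), e), m(p(p(m(c, c, e))), p(e), c), p(p(0)))), p(p(p(m(m(c, p(c), p(e)), p(p(c)), 0)))), p(e)))  →  p(m(m(c, m(c, c, p(c)), e), m(p(p(m(c, c, e))), p(e), c), p(p(0))))   [R4 at 1]
2. p(m(m(c, m(c, c, p(c)), e), m(p(p(m(c, c, e))), p(e), c), p(p(0))))  →  p(m(m(c, c, p(c)), m(p(p(m(c, c, e))), p(e), c), p(p(0))))   [R1 at 1.1]
3. p(m(m(c, c, p(c)), m(p(p(m(c, c, e))), p(e), c), p(p(0))))  →  p(m(c, m(p(p(m(c, c, e))), p(e), c), p(p(0))))   [R1 at 1.1]
4. p(m(c, m(p(p(m(c, c, e))), p(e), c), p(p(0))))  →  p(m(p(p(m(c, c, e))), p(e), c))   [R1 at 1]
5. p(m(p(p(m(c, c, e))), p(e), c))  →  p(p(m(c, c, e)))   [R4 at 1]
6. p(p(m(c, c, e)))  →  p(p(c))   [R1 at 1.1]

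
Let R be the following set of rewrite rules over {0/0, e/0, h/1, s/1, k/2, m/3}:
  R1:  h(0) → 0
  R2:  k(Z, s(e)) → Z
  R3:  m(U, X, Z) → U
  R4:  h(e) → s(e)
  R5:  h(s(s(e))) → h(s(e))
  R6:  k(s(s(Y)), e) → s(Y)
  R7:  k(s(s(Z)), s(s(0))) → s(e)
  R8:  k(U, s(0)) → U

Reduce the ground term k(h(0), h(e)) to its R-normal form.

0

1. k(h(0), h(e))  →  k(0, h(e))   [R1 at 1]
2. k(0, h(e))  →  k(0, s(e))   [R4 at 2]
3. k(0, s(e))  →  0   [R2 at ε]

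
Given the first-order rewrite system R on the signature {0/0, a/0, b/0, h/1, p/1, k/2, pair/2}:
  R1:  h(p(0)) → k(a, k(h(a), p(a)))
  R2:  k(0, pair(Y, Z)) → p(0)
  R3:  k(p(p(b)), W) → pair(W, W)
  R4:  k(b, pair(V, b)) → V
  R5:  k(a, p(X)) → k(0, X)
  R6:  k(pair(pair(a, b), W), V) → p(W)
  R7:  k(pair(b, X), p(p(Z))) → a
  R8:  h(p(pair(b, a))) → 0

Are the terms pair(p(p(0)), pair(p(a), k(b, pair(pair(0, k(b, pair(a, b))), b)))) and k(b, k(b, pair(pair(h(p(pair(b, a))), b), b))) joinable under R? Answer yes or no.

Reduce t₁ = pair(p(p(0)), pair(p(a), k(b, pair(pair(0, k(b, pair(a, b))), b)))):
1. pair(p(p(0)), pair(p(a), k(b, pair(pair(0, k(b, pair(a, b))), b))))  →  pair(p(p(0)), pair(p(a), pair(0, k(b, pair(a, b)))))   [R4 at 2.2]
2. pair(p(p(0)), pair(p(a), pair(0, k(b, pair(a, b)))))  →  pair(p(p(0)), pair(p(a), pair(0, a)))   [R4 at 2.2.2]

Reduce t₂ = k(b, k(b, pair(pair(h(p(pair(b, a))), b), b))):
1. k(b, k(b, pair(pair(h(p(pair(b, a))), b), b)))  →  k(b, pair(h(p(pair(b, a))), b))   [R4 at 2]
2. k(b, pair(h(p(pair(b, a))), b))  →  h(p(pair(b, a)))   [R4 at ε]
3. h(p(pair(b, a)))  →  0   [R8 at ε]

no — NF(t₁) = pair(p(p(0)), pair(p(a), pair(0, a))), NF(t₂) = 0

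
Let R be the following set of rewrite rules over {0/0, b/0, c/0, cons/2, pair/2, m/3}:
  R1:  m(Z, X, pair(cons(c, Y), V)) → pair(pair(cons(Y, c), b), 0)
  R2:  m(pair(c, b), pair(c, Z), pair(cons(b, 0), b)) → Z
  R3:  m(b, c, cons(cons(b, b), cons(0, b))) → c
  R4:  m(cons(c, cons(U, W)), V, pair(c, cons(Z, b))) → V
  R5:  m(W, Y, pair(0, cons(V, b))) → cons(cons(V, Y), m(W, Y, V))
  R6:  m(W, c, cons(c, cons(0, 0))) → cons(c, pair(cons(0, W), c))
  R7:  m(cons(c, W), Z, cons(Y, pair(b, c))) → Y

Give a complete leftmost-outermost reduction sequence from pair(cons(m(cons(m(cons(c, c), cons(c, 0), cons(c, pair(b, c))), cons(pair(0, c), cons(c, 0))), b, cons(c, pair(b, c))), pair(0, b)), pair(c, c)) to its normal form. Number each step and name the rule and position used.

pair(cons(c, pair(0, b)), pair(c, c))

1. pair(cons(m(cons(m(cons(c, c), cons(c, 0), cons(c, pair(b, c))), cons(pair(0, c), cons(c, 0))), b, cons(c, pair(b, c))), pair(0, b)), pair(c, c))  →  pair(cons(m(cons(c, cons(pair(0, c), cons(c, 0))), b, cons(c, pair(b, c))), pair(0, b)), pair(c, c))   [R7 at 1.1.1.1]
2. pair(cons(m(cons(c, cons(pair(0, c), cons(c, 0))), b, cons(c, pair(b, c))), pair(0, b)), pair(c, c))  →  pair(cons(c, pair(0, b)), pair(c, c))   [R7 at 1.1]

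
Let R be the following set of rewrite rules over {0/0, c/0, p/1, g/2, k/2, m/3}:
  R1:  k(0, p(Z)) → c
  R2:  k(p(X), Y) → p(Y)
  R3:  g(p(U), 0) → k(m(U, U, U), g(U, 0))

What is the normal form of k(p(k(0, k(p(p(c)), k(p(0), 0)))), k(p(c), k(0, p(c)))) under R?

p(p(c))

1. k(p(k(0, k(p(p(c)), k(p(0), 0)))), k(p(c), k(0, p(c))))  →  p(k(p(c), k(0, p(c))))   [R2 at ε]
2. p(k(p(c), k(0, p(c))))  →  p(p(k(0, p(c))))   [R2 at 1]
3. p(p(k(0, p(c))))  →  p(p(c))   [R1 at 1.1]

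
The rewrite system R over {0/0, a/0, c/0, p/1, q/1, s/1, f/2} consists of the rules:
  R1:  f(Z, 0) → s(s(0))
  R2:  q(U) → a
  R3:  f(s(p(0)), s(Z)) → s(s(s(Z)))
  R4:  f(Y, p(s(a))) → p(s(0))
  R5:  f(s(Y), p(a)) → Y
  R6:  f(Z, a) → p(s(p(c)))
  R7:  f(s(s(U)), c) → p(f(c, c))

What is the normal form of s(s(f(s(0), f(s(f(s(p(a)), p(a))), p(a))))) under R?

s(s(0))

1. s(s(f(s(0), f(s(f(s(p(a)), p(a))), p(a)))))  →  s(s(f(s(0), f(s(p(a)), p(a)))))   [R5 at 1.1.2]
2. s(s(f(s(0), f(s(p(a)), p(a)))))  →  s(s(f(s(0), p(a))))   [R5 at 1.1.2]
3. s(s(f(s(0), p(a))))  →  s(s(0))   [R5 at 1.1]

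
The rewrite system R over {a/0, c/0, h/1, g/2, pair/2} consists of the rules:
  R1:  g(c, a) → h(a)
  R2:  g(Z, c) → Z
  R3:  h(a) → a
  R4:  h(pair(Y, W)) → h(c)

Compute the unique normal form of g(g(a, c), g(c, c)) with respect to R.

a

1. g(g(a, c), g(c, c))  →  g(a, g(c, c))   [R2 at 1]
2. g(a, g(c, c))  →  g(a, c)   [R2 at 2]
3. g(a, c)  →  a   [R2 at ε]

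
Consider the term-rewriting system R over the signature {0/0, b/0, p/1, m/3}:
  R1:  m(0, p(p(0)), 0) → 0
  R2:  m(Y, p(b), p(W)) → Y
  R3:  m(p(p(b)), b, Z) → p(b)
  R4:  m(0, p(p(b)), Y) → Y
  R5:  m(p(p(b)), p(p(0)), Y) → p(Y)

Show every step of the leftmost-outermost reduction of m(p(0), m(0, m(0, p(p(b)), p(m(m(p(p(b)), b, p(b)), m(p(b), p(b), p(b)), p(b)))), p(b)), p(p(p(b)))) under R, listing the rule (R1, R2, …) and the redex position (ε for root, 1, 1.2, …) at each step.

p(0)

1. m(p(0), m(0, m(0, p(p(b)), p(m(m(p(p(b)), b, p(b)), m(p(b), p(b), p(b)), p(b)))), p(b)), p(p(p(b))))  →  m(p(0), m(0, p(m(m(p(p(b)), b, p(b)), m(p(b), p(b), p(b)), p(b))), p(b)), p(p(p(b))))   [R4 at 2.2]
2. m(p(0), m(0, p(m(m(p(p(b)), b, p(b)), m(p(b), p(b), p(b)), p(b))), p(b)), p(p(p(b))))  →  m(p(0), m(0, p(m(p(b), m(p(b), p(b), p(b)), p(b))), p(b)), p(p(p(b))))   [R3 at 2.2.1.1]
3. m(p(0), m(0, p(m(p(b), m(p(b), p(b), p(b)), p(b))), p(b)), p(p(p(b))))  →  m(p(0), m(0, p(m(p(b), p(b), p(b))), p(b)), p(p(p(b))))   [R2 at 2.2.1.2]
4. m(p(0), m(0, p(m(p(b), p(b), p(b))), p(b)), p(p(p(b))))  →  m(p(0), m(0, p(p(b)), p(b)), p(p(p(b))))   [R2 at 2.2.1]
5. m(p(0), m(0, p(p(b)), p(b)), p(p(p(b))))  →  m(p(0), p(b), p(p(p(b))))   [R4 at 2]
6. m(p(0), p(b), p(p(p(b))))  →  p(0)   [R2 at ε]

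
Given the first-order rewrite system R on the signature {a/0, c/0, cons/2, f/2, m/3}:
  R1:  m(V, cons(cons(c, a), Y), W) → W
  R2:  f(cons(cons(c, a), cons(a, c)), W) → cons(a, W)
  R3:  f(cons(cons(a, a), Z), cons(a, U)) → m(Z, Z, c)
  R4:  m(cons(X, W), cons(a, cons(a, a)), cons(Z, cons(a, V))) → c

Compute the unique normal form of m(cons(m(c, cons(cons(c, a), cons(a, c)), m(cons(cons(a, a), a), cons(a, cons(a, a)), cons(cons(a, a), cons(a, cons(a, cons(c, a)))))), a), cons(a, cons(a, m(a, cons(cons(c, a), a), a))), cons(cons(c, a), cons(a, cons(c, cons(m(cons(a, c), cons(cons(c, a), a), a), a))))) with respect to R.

1. m(cons(m(c, cons(cons(c, a), cons(a, c)), m(cons(cons(a, a), a), cons(a, cons(a, a)), cons(cons(a, a), cons(a, cons(a, cons(c, a)))))), a), cons(a, cons(a, m(a, cons(cons(c, a), a), a))), cons(cons(c, a), cons(a, cons(c, cons(m(cons(a, c), cons(cons(c, a), a), a), a)))))  →  m(cons(m(cons(cons(a, a), a), cons(a, cons(a, a)), cons(cons(a, a), cons(a, cons(a, cons(c, a))))), a), cons(a, cons(a, m(a, cons(cons(c, a), a), a))), cons(cons(c, a), cons(a, cons(c, cons(m(cons(a, c), cons(cons(c, a), a), a), a)))))   [R1 at 1.1]
2. m(cons(m(cons(cons(a, a), a), cons(a, cons(a, a)), cons(cons(a, a), cons(a, cons(a, cons(c, a))))), a), cons(a, cons(a, m(a, cons(cons(c, a), a), a))), cons(cons(c, a), cons(a, cons(c, cons(m(cons(a, c), cons(cons(c, a), a), a), a)))))  →  m(cons(c, a), cons(a, cons(a, m(a, cons(cons(c, a), a), a))), cons(cons(c, a), cons(a, cons(c, cons(m(cons(a, c), cons(cons(c, a), a), a), a)))))   [R4 at 1.1]
3. m(cons(c, a), cons(a, cons(a, m(a, cons(cons(c, a), a), a))), cons(cons(c, a), cons(a, cons(c, cons(m(cons(a, c), cons(cons(c, a), a), a), a)))))  →  m(cons(c, a), cons(a, cons(a, a)), cons(cons(c, a), cons(a, cons(c, cons(m(cons(a, c), cons(cons(c, a), a), a), a)))))   [R1 at 2.2.2]
4. m(cons(c, a), cons(a, cons(a, a)), cons(cons(c, a), cons(a, cons(c, cons(m(cons(a, c), cons(cons(c, a), a), a), a)))))  →  c   [R4 at ε]

c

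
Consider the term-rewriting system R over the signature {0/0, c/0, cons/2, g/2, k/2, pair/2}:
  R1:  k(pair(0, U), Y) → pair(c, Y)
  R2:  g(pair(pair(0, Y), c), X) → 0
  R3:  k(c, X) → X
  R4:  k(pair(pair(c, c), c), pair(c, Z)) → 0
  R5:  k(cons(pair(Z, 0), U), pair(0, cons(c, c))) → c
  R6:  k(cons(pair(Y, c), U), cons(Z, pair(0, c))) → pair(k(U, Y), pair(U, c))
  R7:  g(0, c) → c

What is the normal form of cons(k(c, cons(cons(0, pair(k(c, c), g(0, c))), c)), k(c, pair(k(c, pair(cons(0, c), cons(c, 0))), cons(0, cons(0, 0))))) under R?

1. cons(k(c, cons(cons(0, pair(k(c, c), g(0, c))), c)), k(c, pair(k(c, pair(cons(0, c), cons(c, 0))), cons(0, cons(0, 0)))))  →  cons(cons(cons(0, pair(k(c, c), g(0, c))), c), k(c, pair(k(c, pair(cons(0, c), cons(c, 0))), cons(0, cons(0, 0)))))   [R3 at 1]
2. cons(cons(cons(0, pair(k(c, c), g(0, c))), c), k(c, pair(k(c, pair(cons(0, c), cons(c, 0))), cons(0, cons(0, 0)))))  →  cons(cons(cons(0, pair(c, g(0, c))), c), k(c, pair(k(c, pair(cons(0, c), cons(c, 0))), cons(0, cons(0, 0)))))   [R3 at 1.1.2.1]
3. cons(cons(cons(0, pair(c, g(0, c))), c), k(c, pair(k(c, pair(cons(0, c), cons(c, 0))), cons(0, cons(0, 0)))))  →  cons(cons(cons(0, pair(c, c)), c), k(c, pair(k(c, pair(cons(0, c), cons(c, 0))), cons(0, cons(0, 0)))))   [R7 at 1.1.2.2]
4. cons(cons(cons(0, pair(c, c)), c), k(c, pair(k(c, pair(cons(0, c), cons(c, 0))), cons(0, cons(0, 0)))))  →  cons(cons(cons(0, pair(c, c)), c), pair(k(c, pair(cons(0, c), cons(c, 0))), cons(0, cons(0, 0))))   [R3 at 2]
5. cons(cons(cons(0, pair(c, c)), c), pair(k(c, pair(cons(0, c), cons(c, 0))), cons(0, cons(0, 0))))  →  cons(cons(cons(0, pair(c, c)), c), pair(pair(cons(0, c), cons(c, 0)), cons(0, cons(0, 0))))   [R3 at 2.1]

cons(cons(cons(0, pair(c, c)), c), pair(pair(cons(0, c), cons(c, 0)), cons(0, cons(0, 0))))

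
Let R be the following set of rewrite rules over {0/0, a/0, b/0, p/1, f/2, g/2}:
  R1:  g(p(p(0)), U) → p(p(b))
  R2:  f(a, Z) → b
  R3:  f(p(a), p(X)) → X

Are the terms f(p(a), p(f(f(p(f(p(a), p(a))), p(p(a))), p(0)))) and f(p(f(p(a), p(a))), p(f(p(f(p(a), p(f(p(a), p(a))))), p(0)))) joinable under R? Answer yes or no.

yes — NF(t₁) = 0, NF(t₂) = 0

Reduce t₁ = f(p(a), p(f(f(p(f(p(a), p(a))), p(p(a))), p(0)))):
1. f(p(a), p(f(f(p(f(p(a), p(a))), p(p(a))), p(0))))  →  f(f(p(f(p(a), p(a))), p(p(a))), p(0))   [R3 at ε]
2. f(f(p(f(p(a), p(a))), p(p(a))), p(0))  →  f(f(p(a), p(p(a))), p(0))   [R3 at 1.1.1]
3. f(f(p(a), p(p(a))), p(0))  →  f(p(a), p(0))   [R3 at 1]
4. f(p(a), p(0))  →  0   [R3 at ε]

Reduce t₂ = f(p(f(p(a), p(a))), p(f(p(f(p(a), p(f(p(a), p(a))))), p(0)))):
1. f(p(f(p(a), p(a))), p(f(p(f(p(a), p(f(p(a), p(a))))), p(0))))  →  f(p(a), p(f(p(f(p(a), p(f(p(a), p(a))))), p(0))))   [R3 at 1.1]
2. f(p(a), p(f(p(f(p(a), p(f(p(a), p(a))))), p(0))))  →  f(p(f(p(a), p(f(p(a), p(a))))), p(0))   [R3 at ε]
3. f(p(f(p(a), p(f(p(a), p(a))))), p(0))  →  f(p(f(p(a), p(a))), p(0))   [R3 at 1.1]
4. f(p(f(p(a), p(a))), p(0))  →  f(p(a), p(0))   [R3 at 1.1]
5. f(p(a), p(0))  →  0   [R3 at ε]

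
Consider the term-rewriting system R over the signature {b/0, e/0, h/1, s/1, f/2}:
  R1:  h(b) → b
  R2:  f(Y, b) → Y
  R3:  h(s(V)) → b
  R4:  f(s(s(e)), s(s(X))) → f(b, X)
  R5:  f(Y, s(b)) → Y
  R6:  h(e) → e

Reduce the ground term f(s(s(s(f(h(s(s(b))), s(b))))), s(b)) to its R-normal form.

1. f(s(s(s(f(h(s(s(b))), s(b))))), s(b))  →  s(s(s(f(h(s(s(b))), s(b)))))   [R5 at ε]
2. s(s(s(f(h(s(s(b))), s(b)))))  →  s(s(s(h(s(s(b))))))   [R5 at 1.1.1]
3. s(s(s(h(s(s(b))))))  →  s(s(s(b)))   [R3 at 1.1.1]

s(s(s(b)))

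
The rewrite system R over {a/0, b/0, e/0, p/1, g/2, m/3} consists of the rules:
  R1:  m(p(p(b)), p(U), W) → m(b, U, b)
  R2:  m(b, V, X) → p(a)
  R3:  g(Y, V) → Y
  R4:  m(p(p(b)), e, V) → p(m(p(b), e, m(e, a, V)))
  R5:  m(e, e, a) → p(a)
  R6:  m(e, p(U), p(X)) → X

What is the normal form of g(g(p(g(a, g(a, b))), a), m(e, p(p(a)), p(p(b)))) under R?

p(a)

1. g(g(p(g(a, g(a, b))), a), m(e, p(p(a)), p(p(b))))  →  g(p(g(a, g(a, b))), a)   [R3 at ε]
2. g(p(g(a, g(a, b))), a)  →  p(g(a, g(a, b)))   [R3 at ε]
3. p(g(a, g(a, b)))  →  p(a)   [R3 at 1]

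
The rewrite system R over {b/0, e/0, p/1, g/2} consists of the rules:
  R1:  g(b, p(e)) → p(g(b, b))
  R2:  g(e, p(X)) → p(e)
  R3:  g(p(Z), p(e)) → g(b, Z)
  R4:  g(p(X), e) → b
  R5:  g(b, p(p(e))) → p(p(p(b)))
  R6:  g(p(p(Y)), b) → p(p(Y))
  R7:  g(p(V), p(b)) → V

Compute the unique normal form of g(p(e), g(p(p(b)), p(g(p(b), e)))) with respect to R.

1. g(p(e), g(p(p(b)), p(g(p(b), e))))  →  g(p(e), g(p(p(b)), p(b)))   [R4 at 2.2.1]
2. g(p(e), g(p(p(b)), p(b)))  →  g(p(e), p(b))   [R7 at 2]
3. g(p(e), p(b))  →  e   [R7 at ε]

e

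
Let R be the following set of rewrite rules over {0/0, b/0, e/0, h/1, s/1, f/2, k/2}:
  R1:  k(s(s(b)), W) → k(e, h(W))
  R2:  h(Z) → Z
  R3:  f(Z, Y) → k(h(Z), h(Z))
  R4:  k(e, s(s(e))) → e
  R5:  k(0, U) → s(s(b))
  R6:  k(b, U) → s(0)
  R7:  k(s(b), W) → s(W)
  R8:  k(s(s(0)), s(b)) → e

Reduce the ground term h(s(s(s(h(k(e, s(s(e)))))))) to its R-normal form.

s(s(s(e)))

1. h(s(s(s(h(k(e, s(s(e))))))))  →  s(s(s(h(k(e, s(s(e)))))))   [R2 at ε]
2. s(s(s(h(k(e, s(s(e)))))))  →  s(s(s(k(e, s(s(e))))))   [R2 at 1.1.1]
3. s(s(s(k(e, s(s(e))))))  →  s(s(s(e)))   [R4 at 1.1.1]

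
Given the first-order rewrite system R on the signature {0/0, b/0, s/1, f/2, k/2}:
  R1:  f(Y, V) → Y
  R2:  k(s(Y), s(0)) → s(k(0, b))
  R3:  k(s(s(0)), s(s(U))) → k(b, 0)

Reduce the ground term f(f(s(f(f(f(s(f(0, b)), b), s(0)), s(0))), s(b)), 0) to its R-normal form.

1. f(f(s(f(f(f(s(f(0, b)), b), s(0)), s(0))), s(b)), 0)  →  f(s(f(f(f(s(f(0, b)), b), s(0)), s(0))), s(b))   [R1 at ε]
2. f(s(f(f(f(s(f(0, b)), b), s(0)), s(0))), s(b))  →  s(f(f(f(s(f(0, b)), b), s(0)), s(0)))   [R1 at ε]
3. s(f(f(f(s(f(0, b)), b), s(0)), s(0)))  →  s(f(f(s(f(0, b)), b), s(0)))   [R1 at 1]
4. s(f(f(s(f(0, b)), b), s(0)))  →  s(f(s(f(0, b)), b))   [R1 at 1]
5. s(f(s(f(0, b)), b))  →  s(s(f(0, b)))   [R1 at 1]
6. s(s(f(0, b)))  →  s(s(0))   [R1 at 1.1]

s(s(0))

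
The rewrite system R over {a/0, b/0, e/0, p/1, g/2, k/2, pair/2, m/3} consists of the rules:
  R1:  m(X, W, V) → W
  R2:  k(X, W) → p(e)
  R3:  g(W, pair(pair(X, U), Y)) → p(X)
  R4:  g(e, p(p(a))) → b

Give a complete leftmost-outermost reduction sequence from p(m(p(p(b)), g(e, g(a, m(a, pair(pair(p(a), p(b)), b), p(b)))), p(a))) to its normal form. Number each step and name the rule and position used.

1. p(m(p(p(b)), g(e, g(a, m(a, pair(pair(p(a), p(b)), b), p(b)))), p(a)))  →  p(g(e, g(a, m(a, pair(pair(p(a), p(b)), b), p(b)))))   [R1 at 1]
2. p(g(e, g(a, m(a, pair(pair(p(a), p(b)), b), p(b)))))  →  p(g(e, g(a, pair(pair(p(a), p(b)), b))))   [R1 at 1.2.2]
3. p(g(e, g(a, pair(pair(p(a), p(b)), b))))  →  p(g(e, p(p(a))))   [R3 at 1.2]
4. p(g(e, p(p(a))))  →  p(b)   [R4 at 1]

p(b)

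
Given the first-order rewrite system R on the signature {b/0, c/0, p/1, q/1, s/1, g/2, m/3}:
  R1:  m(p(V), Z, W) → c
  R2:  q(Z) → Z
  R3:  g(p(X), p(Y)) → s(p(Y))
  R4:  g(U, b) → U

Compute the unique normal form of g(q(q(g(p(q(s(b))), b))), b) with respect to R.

1. g(q(q(g(p(q(s(b))), b))), b)  →  q(q(g(p(q(s(b))), b)))   [R4 at ε]
2. q(q(g(p(q(s(b))), b)))  →  q(g(p(q(s(b))), b))   [R2 at ε]
3. q(g(p(q(s(b))), b))  →  g(p(q(s(b))), b)   [R2 at ε]
4. g(p(q(s(b))), b)  →  p(q(s(b)))   [R4 at ε]
5. p(q(s(b)))  →  p(s(b))   [R2 at 1]

p(s(b))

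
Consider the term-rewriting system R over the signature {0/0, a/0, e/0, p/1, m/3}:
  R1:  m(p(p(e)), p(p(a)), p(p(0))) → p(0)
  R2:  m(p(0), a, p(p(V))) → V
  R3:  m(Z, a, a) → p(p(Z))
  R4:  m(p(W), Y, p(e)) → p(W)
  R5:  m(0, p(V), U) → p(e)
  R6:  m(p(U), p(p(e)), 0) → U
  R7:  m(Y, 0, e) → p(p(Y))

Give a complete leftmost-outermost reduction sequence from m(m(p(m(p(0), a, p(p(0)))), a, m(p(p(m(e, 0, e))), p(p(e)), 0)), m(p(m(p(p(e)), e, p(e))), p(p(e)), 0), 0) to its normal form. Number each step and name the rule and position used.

1. m(m(p(m(p(0), a, p(p(0)))), a, m(p(p(m(e, 0, e))), p(p(e)), 0)), m(p(m(p(p(e)), e, p(e))), p(p(e)), 0), 0)  →  m(m(p(0), a, m(p(p(m(e, 0, e))), p(p(e)), 0)), m(p(m(p(p(e)), e, p(e))), p(p(e)), 0), 0)   [R2 at 1.1.1]
2. m(m(p(0), a, m(p(p(m(e, 0, e))), p(p(e)), 0)), m(p(m(p(p(e)), e, p(e))), p(p(e)), 0), 0)  →  m(m(p(0), a, p(m(e, 0, e))), m(p(m(p(p(e)), e, p(e))), p(p(e)), 0), 0)   [R6 at 1.3]
3. m(m(p(0), a, p(m(e, 0, e))), m(p(m(p(p(e)), e, p(e))), p(p(e)), 0), 0)  →  m(m(p(0), a, p(p(p(e)))), m(p(m(p(p(e)), e, p(e))), p(p(e)), 0), 0)   [R7 at 1.3.1]
4. m(m(p(0), a, p(p(p(e)))), m(p(m(p(p(e)), e, p(e))), p(p(e)), 0), 0)  →  m(p(e), m(p(m(p(p(e)), e, p(e))), p(p(e)), 0), 0)   [R2 at 1]
5. m(p(e), m(p(m(p(p(e)), e, p(e))), p(p(e)), 0), 0)  →  m(p(e), m(p(p(e)), e, p(e)), 0)   [R6 at 2]
6. m(p(e), m(p(p(e)), e, p(e)), 0)  →  m(p(e), p(p(e)), 0)   [R4 at 2]
7. m(p(e), p(p(e)), 0)  →  e   [R6 at ε]

e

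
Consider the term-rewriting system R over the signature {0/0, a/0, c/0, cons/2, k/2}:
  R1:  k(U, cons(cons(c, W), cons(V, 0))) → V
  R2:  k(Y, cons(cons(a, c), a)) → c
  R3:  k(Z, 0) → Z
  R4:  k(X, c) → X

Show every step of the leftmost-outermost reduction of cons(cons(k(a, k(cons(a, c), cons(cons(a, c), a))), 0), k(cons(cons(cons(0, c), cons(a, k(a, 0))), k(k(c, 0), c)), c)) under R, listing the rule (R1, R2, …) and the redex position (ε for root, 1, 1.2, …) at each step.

cons(cons(a, 0), cons(cons(cons(0, c), cons(a, a)), c))

1. cons(cons(k(a, k(cons(a, c), cons(cons(a, c), a))), 0), k(cons(cons(cons(0, c), cons(a, k(a, 0))), k(k(c, 0), c)), c))  →  cons(cons(k(a, c), 0), k(cons(cons(cons(0, c), cons(a, k(a, 0))), k(k(c, 0), c)), c))   [R2 at 1.1.2]
2. cons(cons(k(a, c), 0), k(cons(cons(cons(0, c), cons(a, k(a, 0))), k(k(c, 0), c)), c))  →  cons(cons(a, 0), k(cons(cons(cons(0, c), cons(a, k(a, 0))), k(k(c, 0), c)), c))   [R4 at 1.1]
3. cons(cons(a, 0), k(cons(cons(cons(0, c), cons(a, k(a, 0))), k(k(c, 0), c)), c))  →  cons(cons(a, 0), cons(cons(cons(0, c), cons(a, k(a, 0))), k(k(c, 0), c)))   [R4 at 2]
4. cons(cons(a, 0), cons(cons(cons(0, c), cons(a, k(a, 0))), k(k(c, 0), c)))  →  cons(cons(a, 0), cons(cons(cons(0, c), cons(a, a)), k(k(c, 0), c)))   [R3 at 2.1.2.2]
5. cons(cons(a, 0), cons(cons(cons(0, c), cons(a, a)), k(k(c, 0), c)))  →  cons(cons(a, 0), cons(cons(cons(0, c), cons(a, a)), k(c, 0)))   [R4 at 2.2]
6. cons(cons(a, 0), cons(cons(cons(0, c), cons(a, a)), k(c, 0)))  →  cons(cons(a, 0), cons(cons(cons(0, c), cons(a, a)), c))   [R3 at 2.2]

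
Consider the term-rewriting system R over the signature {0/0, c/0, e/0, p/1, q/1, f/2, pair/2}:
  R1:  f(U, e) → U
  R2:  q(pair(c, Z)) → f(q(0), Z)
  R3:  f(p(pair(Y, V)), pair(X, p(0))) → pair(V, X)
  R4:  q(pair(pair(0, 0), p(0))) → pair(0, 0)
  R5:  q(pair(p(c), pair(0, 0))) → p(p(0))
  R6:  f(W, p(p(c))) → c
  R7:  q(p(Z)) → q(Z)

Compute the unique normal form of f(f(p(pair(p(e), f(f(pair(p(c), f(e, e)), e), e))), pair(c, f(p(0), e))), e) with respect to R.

1. f(f(p(pair(p(e), f(f(pair(p(c), f(e, e)), e), e))), pair(c, f(p(0), e))), e)  →  f(p(pair(p(e), f(f(pair(p(c), f(e, e)), e), e))), pair(c, f(p(0), e)))   [R1 at ε]
2. f(p(pair(p(e), f(f(pair(p(c), f(e, e)), e), e))), pair(c, f(p(0), e)))  →  f(p(pair(p(e), f(pair(p(c), f(e, e)), e))), pair(c, f(p(0), e)))   [R1 at 1.1.2]
3. f(p(pair(p(e), f(pair(p(c), f(e, e)), e))), pair(c, f(p(0), e)))  →  f(p(pair(p(e), pair(p(c), f(e, e)))), pair(c, f(p(0), e)))   [R1 at 1.1.2]
4. f(p(pair(p(e), pair(p(c), f(e, e)))), pair(c, f(p(0), e)))  →  f(p(pair(p(e), pair(p(c), e))), pair(c, f(p(0), e)))   [R1 at 1.1.2.2]
5. f(p(pair(p(e), pair(p(c), e))), pair(c, f(p(0), e)))  →  f(p(pair(p(e), pair(p(c), e))), pair(c, p(0)))   [R1 at 2.2]
6. f(p(pair(p(e), pair(p(c), e))), pair(c, p(0)))  →  pair(pair(p(c), e), c)   [R3 at ε]

pair(pair(p(c), e), c)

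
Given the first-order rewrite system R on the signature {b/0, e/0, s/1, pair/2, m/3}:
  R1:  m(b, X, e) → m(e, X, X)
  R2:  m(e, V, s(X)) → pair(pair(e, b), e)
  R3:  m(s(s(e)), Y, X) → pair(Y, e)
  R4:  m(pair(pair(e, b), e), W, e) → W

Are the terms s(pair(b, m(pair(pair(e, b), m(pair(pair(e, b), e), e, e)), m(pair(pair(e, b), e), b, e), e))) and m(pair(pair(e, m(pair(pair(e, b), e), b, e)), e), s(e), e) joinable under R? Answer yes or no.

Reduce t₁ = s(pair(b, m(pair(pair(e, b), m(pair(pair(e, b), e), e, e)), m(pair(pair(e, b), e), b, e), e))):
1. s(pair(b, m(pair(pair(e, b), m(pair(pair(e, b), e), e, e)), m(pair(pair(e, b), e), b, e), e)))  →  s(pair(b, m(pair(pair(e, b), e), m(pair(pair(e, b), e), b, e), e)))   [R4 at 1.2.1.2]
2. s(pair(b, m(pair(pair(e, b), e), m(pair(pair(e, b), e), b, e), e)))  →  s(pair(b, m(pair(pair(e, b), e), b, e)))   [R4 at 1.2]
3. s(pair(b, m(pair(pair(e, b), e), b, e)))  →  s(pair(b, b))   [R4 at 1.2]

Reduce t₂ = m(pair(pair(e, m(pair(pair(e, b), e), b, e)), e), s(e), e):
1. m(pair(pair(e, m(pair(pair(e, b), e), b, e)), e), s(e), e)  →  m(pair(pair(e, b), e), s(e), e)   [R4 at 1.1.2]
2. m(pair(pair(e, b), e), s(e), e)  →  s(e)   [R4 at ε]

no — NF(t₁) = s(pair(b, b)), NF(t₂) = s(e)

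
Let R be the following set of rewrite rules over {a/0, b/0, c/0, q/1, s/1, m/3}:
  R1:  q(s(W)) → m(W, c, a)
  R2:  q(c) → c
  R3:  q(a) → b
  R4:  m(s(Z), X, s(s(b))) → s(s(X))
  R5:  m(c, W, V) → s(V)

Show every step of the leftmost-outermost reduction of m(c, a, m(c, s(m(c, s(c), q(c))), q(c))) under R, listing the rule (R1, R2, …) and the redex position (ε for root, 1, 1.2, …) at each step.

s(s(c))

1. m(c, a, m(c, s(m(c, s(c), q(c))), q(c)))  →  s(m(c, s(m(c, s(c), q(c))), q(c)))   [R5 at ε]
2. s(m(c, s(m(c, s(c), q(c))), q(c)))  →  s(s(q(c)))   [R5 at 1]
3. s(s(q(c)))  →  s(s(c))   [R2 at 1.1]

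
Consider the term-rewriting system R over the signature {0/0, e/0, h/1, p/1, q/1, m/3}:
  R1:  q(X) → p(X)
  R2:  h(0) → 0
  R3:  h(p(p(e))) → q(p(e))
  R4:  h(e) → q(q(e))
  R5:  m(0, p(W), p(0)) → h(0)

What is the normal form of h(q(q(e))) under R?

1. h(q(q(e)))  →  h(p(q(e)))   [R1 at 1]
2. h(p(q(e)))  →  h(p(p(e)))   [R1 at 1.1]
3. h(p(p(e)))  →  q(p(e))   [R3 at ε]
4. q(p(e))  →  p(p(e))   [R1 at ε]

p(p(e))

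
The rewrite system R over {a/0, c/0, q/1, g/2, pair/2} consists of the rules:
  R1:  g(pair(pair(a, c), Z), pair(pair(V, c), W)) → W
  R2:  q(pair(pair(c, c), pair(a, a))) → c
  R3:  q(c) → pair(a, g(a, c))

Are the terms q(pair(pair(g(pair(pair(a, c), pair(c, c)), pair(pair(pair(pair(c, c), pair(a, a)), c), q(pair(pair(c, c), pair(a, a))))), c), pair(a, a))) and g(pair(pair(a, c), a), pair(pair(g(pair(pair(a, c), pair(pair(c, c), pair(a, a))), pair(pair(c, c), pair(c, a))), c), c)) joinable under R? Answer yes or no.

yes — NF(t₁) = c, NF(t₂) = c

Reduce t₁ = q(pair(pair(g(pair(pair(a, c), pair(c, c)), pair(pair(pair(pair(c, c), pair(a, a)), c), q(pair(pair(c, c), pair(a, a))))), c), pair(a, a))):
1. q(pair(pair(g(pair(pair(a, c), pair(c, c)), pair(pair(pair(pair(c, c), pair(a, a)), c), q(pair(pair(c, c), pair(a, a))))), c), pair(a, a)))  →  q(pair(pair(q(pair(pair(c, c), pair(a, a))), c), pair(a, a)))   [R1 at 1.1.1]
2. q(pair(pair(q(pair(pair(c, c), pair(a, a))), c), pair(a, a)))  →  q(pair(pair(c, c), pair(a, a)))   [R2 at 1.1.1]
3. q(pair(pair(c, c), pair(a, a)))  →  c   [R2 at ε]

Reduce t₂ = g(pair(pair(a, c), a), pair(pair(g(pair(pair(a, c), pair(pair(c, c), pair(a, a))), pair(pair(c, c), pair(c, a))), c), c)):
1. g(pair(pair(a, c), a), pair(pair(g(pair(pair(a, c), pair(pair(c, c), pair(a, a))), pair(pair(c, c), pair(c, a))), c), c))  →  c   [R1 at ε]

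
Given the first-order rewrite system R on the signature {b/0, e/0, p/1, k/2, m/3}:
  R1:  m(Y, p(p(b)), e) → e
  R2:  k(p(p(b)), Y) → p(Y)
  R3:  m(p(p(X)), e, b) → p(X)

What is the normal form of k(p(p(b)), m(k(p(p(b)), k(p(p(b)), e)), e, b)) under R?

p(p(e))

1. k(p(p(b)), m(k(p(p(b)), k(p(p(b)), e)), e, b))  →  p(m(k(p(p(b)), k(p(p(b)), e)), e, b))   [R2 at ε]
2. p(m(k(p(p(b)), k(p(p(b)), e)), e, b))  →  p(m(p(k(p(p(b)), e)), e, b))   [R2 at 1.1]
3. p(m(p(k(p(p(b)), e)), e, b))  →  p(m(p(p(e)), e, b))   [R2 at 1.1.1]
4. p(m(p(p(e)), e, b))  →  p(p(e))   [R3 at 1]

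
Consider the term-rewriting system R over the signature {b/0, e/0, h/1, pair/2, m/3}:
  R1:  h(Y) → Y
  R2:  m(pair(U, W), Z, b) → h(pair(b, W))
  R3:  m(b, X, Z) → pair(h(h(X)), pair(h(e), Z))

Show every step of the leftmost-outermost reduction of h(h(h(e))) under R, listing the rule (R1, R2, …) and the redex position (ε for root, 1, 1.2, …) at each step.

1. h(h(h(e)))  →  h(h(e))   [R1 at ε]
2. h(h(e))  →  h(e)   [R1 at ε]
3. h(e)  →  e   [R1 at ε]

e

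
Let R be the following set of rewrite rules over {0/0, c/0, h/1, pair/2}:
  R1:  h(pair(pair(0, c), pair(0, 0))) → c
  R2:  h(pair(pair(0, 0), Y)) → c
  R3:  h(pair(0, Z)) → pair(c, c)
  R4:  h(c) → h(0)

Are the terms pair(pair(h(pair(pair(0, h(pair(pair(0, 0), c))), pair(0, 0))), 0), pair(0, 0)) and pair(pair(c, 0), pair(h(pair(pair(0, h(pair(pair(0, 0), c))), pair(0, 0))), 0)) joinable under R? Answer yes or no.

Reduce t₁ = pair(pair(h(pair(pair(0, h(pair(pair(0, 0), c))), pair(0, 0))), 0), pair(0, 0)):
1. pair(pair(h(pair(pair(0, h(pair(pair(0, 0), c))), pair(0, 0))), 0), pair(0, 0))  →  pair(pair(h(pair(pair(0, c), pair(0, 0))), 0), pair(0, 0))   [R2 at 1.1.1.1.2]
2. pair(pair(h(pair(pair(0, c), pair(0, 0))), 0), pair(0, 0))  →  pair(pair(c, 0), pair(0, 0))   [R1 at 1.1]

Reduce t₂ = pair(pair(c, 0), pair(h(pair(pair(0, h(pair(pair(0, 0), c))), pair(0, 0))), 0)):
1. pair(pair(c, 0), pair(h(pair(pair(0, h(pair(pair(0, 0), c))), pair(0, 0))), 0))  →  pair(pair(c, 0), pair(h(pair(pair(0, c), pair(0, 0))), 0))   [R2 at 2.1.1.1.2]
2. pair(pair(c, 0), pair(h(pair(pair(0, c), pair(0, 0))), 0))  →  pair(pair(c, 0), pair(c, 0))   [R1 at 2.1]

no — NF(t₁) = pair(pair(c, 0), pair(0, 0)), NF(t₂) = pair(pair(c, 0), pair(c, 0))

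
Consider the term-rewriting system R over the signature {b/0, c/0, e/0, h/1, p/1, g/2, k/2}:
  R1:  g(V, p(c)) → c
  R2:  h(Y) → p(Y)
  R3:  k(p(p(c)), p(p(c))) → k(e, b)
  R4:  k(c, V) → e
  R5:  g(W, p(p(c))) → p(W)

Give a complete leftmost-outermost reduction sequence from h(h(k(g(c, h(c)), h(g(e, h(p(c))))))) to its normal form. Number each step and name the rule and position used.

1. h(h(k(g(c, h(c)), h(g(e, h(p(c)))))))  →  p(h(k(g(c, h(c)), h(g(e, h(p(c)))))))   [R2 at ε]
2. p(h(k(g(c, h(c)), h(g(e, h(p(c)))))))  →  p(p(k(g(c, h(c)), h(g(e, h(p(c)))))))   [R2 at 1]
3. p(p(k(g(c, h(c)), h(g(e, h(p(c)))))))  →  p(p(k(g(c, p(c)), h(g(e, h(p(c)))))))   [R2 at 1.1.1.2]
4. p(p(k(g(c, p(c)), h(g(e, h(p(c)))))))  →  p(p(k(c, h(g(e, h(p(c)))))))   [R1 at 1.1.1]
5. p(p(k(c, h(g(e, h(p(c)))))))  →  p(p(e))   [R4 at 1.1]

p(p(e))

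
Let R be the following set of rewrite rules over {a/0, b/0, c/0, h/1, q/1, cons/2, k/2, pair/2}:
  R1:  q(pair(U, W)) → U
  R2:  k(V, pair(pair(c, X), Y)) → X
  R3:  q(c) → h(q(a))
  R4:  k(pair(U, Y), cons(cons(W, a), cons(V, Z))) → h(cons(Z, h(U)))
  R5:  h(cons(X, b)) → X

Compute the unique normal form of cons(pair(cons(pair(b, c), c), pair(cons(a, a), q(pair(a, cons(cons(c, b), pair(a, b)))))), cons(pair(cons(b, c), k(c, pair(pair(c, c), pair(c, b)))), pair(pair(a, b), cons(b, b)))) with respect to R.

cons(pair(cons(pair(b, c), c), pair(cons(a, a), a)), cons(pair(cons(b, c), c), pair(pair(a, b), cons(b, b))))

1. cons(pair(cons(pair(b, c), c), pair(cons(a, a), q(pair(a, cons(cons(c, b), pair(a, b)))))), cons(pair(cons(b, c), k(c, pair(pair(c, c), pair(c, b)))), pair(pair(a, b), cons(b, b))))  →  cons(pair(cons(pair(b, c), c), pair(cons(a, a), a)), cons(pair(cons(b, c), k(c, pair(pair(c, c), pair(c, b)))), pair(pair(a, b), cons(b, b))))   [R1 at 1.2.2]
2. cons(pair(cons(pair(b, c), c), pair(cons(a, a), a)), cons(pair(cons(b, c), k(c, pair(pair(c, c), pair(c, b)))), pair(pair(a, b), cons(b, b))))  →  cons(pair(cons(pair(b, c), c), pair(cons(a, a), a)), cons(pair(cons(b, c), c), pair(pair(a, b), cons(b, b))))   [R2 at 2.1.2]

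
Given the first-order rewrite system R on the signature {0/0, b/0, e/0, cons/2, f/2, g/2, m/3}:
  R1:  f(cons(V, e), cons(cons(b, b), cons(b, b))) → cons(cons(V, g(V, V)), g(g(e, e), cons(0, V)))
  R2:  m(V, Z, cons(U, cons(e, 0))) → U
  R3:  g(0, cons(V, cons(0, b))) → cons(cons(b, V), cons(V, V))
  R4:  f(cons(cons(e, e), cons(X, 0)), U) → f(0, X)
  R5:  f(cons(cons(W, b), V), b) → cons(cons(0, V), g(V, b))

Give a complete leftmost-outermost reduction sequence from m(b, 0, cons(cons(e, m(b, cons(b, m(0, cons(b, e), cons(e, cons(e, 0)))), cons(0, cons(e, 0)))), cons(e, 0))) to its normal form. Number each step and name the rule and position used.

cons(e, 0)

1. m(b, 0, cons(cons(e, m(b, cons(b, m(0, cons(b, e), cons(e, cons(e, 0)))), cons(0, cons(e, 0)))), cons(e, 0)))  →  cons(e, m(b, cons(b, m(0, cons(b, e), cons(e, cons(e, 0)))), cons(0, cons(e, 0))))   [R2 at ε]
2. cons(e, m(b, cons(b, m(0, cons(b, e), cons(e, cons(e, 0)))), cons(0, cons(e, 0))))  →  cons(e, 0)   [R2 at 2]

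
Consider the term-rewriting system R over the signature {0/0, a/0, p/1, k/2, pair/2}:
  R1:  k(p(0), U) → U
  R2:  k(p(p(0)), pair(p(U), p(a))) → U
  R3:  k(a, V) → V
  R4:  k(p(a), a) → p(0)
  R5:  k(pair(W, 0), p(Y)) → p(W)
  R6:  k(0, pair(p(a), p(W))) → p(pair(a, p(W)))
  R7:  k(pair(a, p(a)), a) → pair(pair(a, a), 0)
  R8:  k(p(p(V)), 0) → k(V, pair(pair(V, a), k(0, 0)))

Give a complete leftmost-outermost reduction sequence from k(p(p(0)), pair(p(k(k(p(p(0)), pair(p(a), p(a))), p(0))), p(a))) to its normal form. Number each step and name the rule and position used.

p(0)

1. k(p(p(0)), pair(p(k(k(p(p(0)), pair(p(a), p(a))), p(0))), p(a)))  →  k(k(p(p(0)), pair(p(a), p(a))), p(0))   [R2 at ε]
2. k(k(p(p(0)), pair(p(a), p(a))), p(0))  →  k(a, p(0))   [R2 at 1]
3. k(a, p(0))  →  p(0)   [R3 at ε]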